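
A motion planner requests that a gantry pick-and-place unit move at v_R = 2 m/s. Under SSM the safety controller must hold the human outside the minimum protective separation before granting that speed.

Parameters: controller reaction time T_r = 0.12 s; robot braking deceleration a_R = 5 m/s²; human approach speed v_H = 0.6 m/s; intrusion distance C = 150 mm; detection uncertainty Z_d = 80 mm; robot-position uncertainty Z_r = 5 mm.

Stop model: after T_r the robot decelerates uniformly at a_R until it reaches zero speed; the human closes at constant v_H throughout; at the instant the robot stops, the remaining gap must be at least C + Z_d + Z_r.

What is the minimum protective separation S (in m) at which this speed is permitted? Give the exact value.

S_min = 1187/1000 m = 1.1870 m

stop time T_s = 2/5 = 0.4000 s
robot in T_r: 2.0000·0.1200 = 0.2400 m
braking distance = 2.0000²/(2·5.0000) = 0.4000 m
human closes 0.6000·0.5200 = 0.3120 m
margins: 0.1500+0.0800+0.0050 = 0.2350 m
S_min ≈ 0.2400+0.4000+0.3120+0.2350  ⇒  S_min = 1187/1000 m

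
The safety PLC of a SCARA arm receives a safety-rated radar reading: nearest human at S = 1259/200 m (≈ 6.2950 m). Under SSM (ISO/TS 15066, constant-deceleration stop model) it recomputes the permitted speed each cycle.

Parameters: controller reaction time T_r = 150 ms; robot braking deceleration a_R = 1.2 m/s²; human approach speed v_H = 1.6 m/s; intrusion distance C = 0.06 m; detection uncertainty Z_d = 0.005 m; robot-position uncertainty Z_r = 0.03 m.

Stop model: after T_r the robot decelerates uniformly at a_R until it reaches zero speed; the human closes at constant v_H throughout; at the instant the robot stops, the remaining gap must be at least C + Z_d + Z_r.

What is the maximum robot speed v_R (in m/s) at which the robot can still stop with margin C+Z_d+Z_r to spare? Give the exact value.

quadratic (5/12)·v² + (89/60)·v + (-149/25) = 0
  disc = (89/60)² − 4·(5/12)·(-149/25) = 43681/3600 ; √disc = 209/60
  v_R = (−(89/60) + 209/60) / (2·(5/12)) = 12/5 m/s
check:
stop time T_s = (12/5)/(6/5) = 2.0000 s
reaction-phase robot travel = 2.4000·0.1500 = 0.3600 m
robot covers 2.4000·2.0000 − ½·1.2000·2.0000² = 2.4000 m while stopping
human closes 1.6000·2.1500 = 3.4400 m
C+Z_d+Z_r = 0.0600+0.0050+0.0300 = 0.0950 m
sum ≈ 0.3600+2.4000+3.4400+0.0950 ≈ 6.2950 m = S ✓

v_R_max = 12/5 m/s = 2.4000 m/s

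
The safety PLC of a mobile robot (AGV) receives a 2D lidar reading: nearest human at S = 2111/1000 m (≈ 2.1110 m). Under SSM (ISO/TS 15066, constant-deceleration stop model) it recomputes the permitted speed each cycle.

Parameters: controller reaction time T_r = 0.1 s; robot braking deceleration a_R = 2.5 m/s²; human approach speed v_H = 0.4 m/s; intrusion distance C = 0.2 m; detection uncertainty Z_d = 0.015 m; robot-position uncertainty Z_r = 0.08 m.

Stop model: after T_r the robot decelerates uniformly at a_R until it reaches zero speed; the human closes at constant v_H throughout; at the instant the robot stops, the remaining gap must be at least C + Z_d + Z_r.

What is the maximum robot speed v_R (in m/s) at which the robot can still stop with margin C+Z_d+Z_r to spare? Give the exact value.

at the boundary: (1/5)·v² + (13/50)·v + (-222/125) = 0
  disc = (13/50)² − 4·(1/5)·(-222/125) = 3721/2500 ; √disc = 61/50
  v_R = (−(13/50) + 61/50) / (2·(1/5)) = 12/5 m/s
check:
stop time T_s = (12/5)/(5/2) = 0.9600 s
robot covers v_R·T_r = 2.4000·0.1000 = 0.2400 m before braking
robot under decel: 2.4000²/(2·2.5000) = 1.1520 m
human closes 0.4000·1.0600 = 0.4240 m
C+Z_d+Z_r = 0.2000+0.0150+0.0800 = 0.2950 m
sum ≈ 0.2400+1.1520+0.4240+0.2950 ≈ 2.1110 m = S ✓

v_R_max = 12/5 m/s = 2.4000 m/s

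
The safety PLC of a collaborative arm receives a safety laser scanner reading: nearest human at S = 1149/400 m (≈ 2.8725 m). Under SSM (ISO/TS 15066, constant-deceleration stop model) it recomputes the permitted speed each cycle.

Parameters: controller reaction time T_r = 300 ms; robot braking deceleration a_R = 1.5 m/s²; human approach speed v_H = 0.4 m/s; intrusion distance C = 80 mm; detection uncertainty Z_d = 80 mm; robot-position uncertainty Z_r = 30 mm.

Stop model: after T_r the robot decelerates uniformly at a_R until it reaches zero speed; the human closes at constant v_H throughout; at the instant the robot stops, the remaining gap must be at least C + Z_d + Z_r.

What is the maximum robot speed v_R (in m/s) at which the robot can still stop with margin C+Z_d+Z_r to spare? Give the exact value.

v_R_max = 41/20 m/s = 2.0500 m/s

quadratic (1/3)·v² + (17/30)·v + (-41/16) = 0
  disc = (17/30)² − 4·(1/3)·(-41/16) = 841/225 ; √disc = 29/15
  v_R = (−(17/30) + 29/15) / (2·(1/3)) = 41/20 m/s
check:
stop time T_s = (41/20)/(3/2) = 1.3667 s
robot covers v_R·T_r = 2.0500·0.3000 = 0.6150 m before braking
braking distance = 2.0500²/(2·1.5000) = 1.4008 m
human closes 0.4000·1.6667 = 0.6667 m
residual clearance needed = 0.0800+0.0800+0.0300 = 0.1900 m
sum ≈ 0.6150+1.4008+0.6667+0.1900 ≈ 2.8725 m = S ✓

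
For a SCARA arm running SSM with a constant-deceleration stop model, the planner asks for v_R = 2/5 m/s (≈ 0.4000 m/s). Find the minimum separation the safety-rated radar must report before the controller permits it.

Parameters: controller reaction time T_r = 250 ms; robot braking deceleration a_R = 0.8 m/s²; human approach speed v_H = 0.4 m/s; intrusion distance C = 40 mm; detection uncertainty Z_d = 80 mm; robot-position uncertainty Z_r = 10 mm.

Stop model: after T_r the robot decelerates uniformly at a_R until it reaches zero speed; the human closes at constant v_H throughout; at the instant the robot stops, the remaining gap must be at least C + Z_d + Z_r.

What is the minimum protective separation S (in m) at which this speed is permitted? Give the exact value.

stop time T_s = (2/5)/(4/5) = 0.5000 s
reaction-phase robot travel = 0.4000·0.2500 = 0.1000 m
braking distance = 0.4000²/(2·0.8000) = 0.1000 m
human closes 0.4000·0.7500 = 0.3000 m
margins: 0.0400+0.0800+0.0100 = 0.1300 m
S_min ≈ 0.1000+0.1000+0.3000+0.1300  ⇒  S_min = 63/100 m

S_min = 63/100 m = 0.6300 m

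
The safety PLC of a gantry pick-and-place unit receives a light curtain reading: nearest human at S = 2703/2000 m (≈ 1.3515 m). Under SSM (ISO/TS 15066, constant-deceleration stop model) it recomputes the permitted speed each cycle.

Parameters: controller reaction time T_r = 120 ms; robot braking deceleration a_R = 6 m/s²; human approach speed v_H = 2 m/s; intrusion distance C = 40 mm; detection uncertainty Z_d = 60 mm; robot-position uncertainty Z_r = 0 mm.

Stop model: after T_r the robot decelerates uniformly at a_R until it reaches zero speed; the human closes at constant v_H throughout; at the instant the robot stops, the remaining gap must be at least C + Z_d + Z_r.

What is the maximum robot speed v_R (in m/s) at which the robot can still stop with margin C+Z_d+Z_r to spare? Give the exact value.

collect terms ⇒ (1/12)·v_R² + (34/75)·v_R + (-2023/2000) = 0
  disc = (34/75)² − 4·(1/12)·(-2023/2000) = 48841/90000 ; √disc = 221/300
  v_R = (−(34/75) + 221/300) / (2·(1/12)) = 17/10 m/s
check:
stop time T_s = (17/10)/6 = 0.2833 s
robot covers v_R·T_r = 1.7000·0.1200 = 0.2040 m before braking
robot covers 1.7000·0.2833 − ½·6.0000·0.2833² = 0.2408 m while stopping
person approaches 2.0000·(0.1200+0.2833) = 0.8067 m
residual clearance needed = 0.0400+0.0600+0.0000 = 0.1000 m
sum ≈ 0.2040+0.2408+0.8067+0.1000 ≈ 1.3515 m = S ✓

v_R_max = 17/10 m/s = 1.7000 m/s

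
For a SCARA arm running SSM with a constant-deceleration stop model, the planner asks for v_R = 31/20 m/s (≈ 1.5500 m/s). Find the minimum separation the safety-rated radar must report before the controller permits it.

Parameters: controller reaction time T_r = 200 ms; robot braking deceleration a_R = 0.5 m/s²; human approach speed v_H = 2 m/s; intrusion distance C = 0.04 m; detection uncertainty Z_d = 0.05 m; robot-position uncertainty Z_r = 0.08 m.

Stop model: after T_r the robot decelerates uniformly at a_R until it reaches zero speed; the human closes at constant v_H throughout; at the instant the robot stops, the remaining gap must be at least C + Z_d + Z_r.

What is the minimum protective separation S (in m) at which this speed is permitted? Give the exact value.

S_min = 3793/400 m = 9.4825 m

braking lasts T_s = (31/20)/(1/2) = 3.1000 s
robot covers v_R·T_r = 1.5500·0.2000 = 0.3100 m before braking
robot covers 1.5500·3.1000 − ½·0.5000·3.1000² = 2.4025 m while stopping
human over T_r+T_s: 2.0000·(0.2000+3.1000) = 6.6000 m
margins: 0.0400+0.0500+0.0800 = 0.1700 m
S_min ≈ 0.3100+2.4025+6.6000+0.1700  ⇒  S_min = 3793/400 m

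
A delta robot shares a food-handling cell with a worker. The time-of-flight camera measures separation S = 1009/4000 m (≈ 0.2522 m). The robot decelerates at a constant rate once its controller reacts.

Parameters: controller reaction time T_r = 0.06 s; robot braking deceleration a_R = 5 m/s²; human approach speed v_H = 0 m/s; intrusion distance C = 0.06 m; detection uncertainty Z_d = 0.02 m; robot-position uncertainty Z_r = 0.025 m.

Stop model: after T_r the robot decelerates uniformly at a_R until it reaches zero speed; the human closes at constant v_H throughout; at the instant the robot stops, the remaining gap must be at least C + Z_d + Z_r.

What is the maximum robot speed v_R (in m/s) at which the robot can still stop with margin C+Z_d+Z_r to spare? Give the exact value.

collect terms ⇒ (1/10)·v_R² + (3/50)·v_R + (-589/4000) = 0
  disc = (3/50)² − 4·(1/10)·(-589/4000) = 1/16 ; √disc = 1/4
  v_R = (−(3/50) + 1/4) / (2·(1/10)) = 19/20 m/s
check:
stop time T_s = (19/20)/5 = 0.1900 s
reaction-phase robot travel = 0.9500·0.0600 = 0.0570 m
braking distance = 0.9500²/(2·5.0000) = 0.0902 m
human closes 0.0000·0.2500 = 0.0000 m
margins: 0.0600+0.0200+0.0250 = 0.1050 m
sum ≈ 0.0570+0.0902+0.0000+0.1050 ≈ 0.2522 m = S ✓

v_R_max = 19/20 m/s = 0.9500 m/s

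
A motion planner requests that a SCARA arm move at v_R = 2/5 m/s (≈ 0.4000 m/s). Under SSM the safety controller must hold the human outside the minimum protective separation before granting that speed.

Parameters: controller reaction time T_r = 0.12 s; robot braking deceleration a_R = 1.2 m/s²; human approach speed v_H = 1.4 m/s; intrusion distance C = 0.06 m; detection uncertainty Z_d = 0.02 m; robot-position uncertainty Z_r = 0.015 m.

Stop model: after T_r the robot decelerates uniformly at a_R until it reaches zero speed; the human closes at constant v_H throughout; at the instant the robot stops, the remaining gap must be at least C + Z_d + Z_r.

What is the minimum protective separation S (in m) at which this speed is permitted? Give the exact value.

T_s = v_R/a_R = (2/5)/(6/5) = 0.3333 s
robot in T_r: 0.4000·0.1200 = 0.0480 m
robot under decel: 0.4000²/(2·1.2000) = 0.0667 m
person approaches 1.4000·(0.1200+0.3333) = 0.6347 m
residual clearance needed = 0.0600+0.0200+0.0150 = 0.0950 m
S_min ≈ 0.0480+0.0667+0.6347+0.0950  ⇒  S_min = 2533/3000 m

S_min = 2533/3000 m = 0.8443 m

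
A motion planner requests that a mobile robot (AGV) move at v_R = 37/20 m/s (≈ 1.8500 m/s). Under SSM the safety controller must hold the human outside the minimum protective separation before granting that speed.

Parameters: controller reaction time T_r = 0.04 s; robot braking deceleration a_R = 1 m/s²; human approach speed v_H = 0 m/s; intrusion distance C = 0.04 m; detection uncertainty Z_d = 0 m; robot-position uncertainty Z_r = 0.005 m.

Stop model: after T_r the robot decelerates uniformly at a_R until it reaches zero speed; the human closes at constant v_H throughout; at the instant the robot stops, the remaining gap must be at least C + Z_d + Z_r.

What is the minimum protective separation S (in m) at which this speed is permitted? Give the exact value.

S_min = 7321/4000 m = 1.8302 m

T_s = v_R/a_R = (37/20)/1 = 1.8500 s
robot in T_r: 1.8500·0.0400 = 0.0740 m
robot covers 1.8500·1.8500 − ½·1.0000·1.8500² = 1.7112 m while stopping
person approaches 0.0000·(0.0400+1.8500) = 0.0000 m
C+Z_d+Z_r = 0.0400+0.0000+0.0050 = 0.0450 m
S_min ≈ 0.0740+1.7112+0.0000+0.0450  ⇒  S_min = 7321/4000 m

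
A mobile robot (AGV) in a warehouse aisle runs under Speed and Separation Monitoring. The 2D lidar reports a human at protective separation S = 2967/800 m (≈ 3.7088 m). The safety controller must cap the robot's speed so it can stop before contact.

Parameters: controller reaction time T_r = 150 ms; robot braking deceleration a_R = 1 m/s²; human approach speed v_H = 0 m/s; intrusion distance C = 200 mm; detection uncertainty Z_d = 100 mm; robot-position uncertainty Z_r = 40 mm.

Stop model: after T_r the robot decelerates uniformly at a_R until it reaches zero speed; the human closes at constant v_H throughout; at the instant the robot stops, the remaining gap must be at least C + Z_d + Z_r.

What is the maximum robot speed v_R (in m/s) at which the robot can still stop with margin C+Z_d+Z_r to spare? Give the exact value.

v_R_max = 49/20 m/s = 2.4500 m/s

at the boundary: (1/2)·v² + (3/20)·v + (-539/160) = 0
  disc = (3/20)² − 4·(1/2)·(-539/160) = 169/25 ; √disc = 13/5
  v_R = (−(3/20) + 13/5) / (2·(1/2)) = 49/20 m/s
check:
stop time T_s = (49/20)/1 = 2.4500 s
robot in T_r: 2.4500·0.1500 = 0.3675 m
robot under decel: 2.4500²/(2·1.0000) = 3.0013 m
human over T_r+T_s: 0.0000·(0.1500+2.4500) = 0.0000 m
margins: 0.2000+0.1000+0.0400 = 0.3400 m
sum ≈ 0.3675+3.0013+0.0000+0.3400 ≈ 3.7088 m = S ✓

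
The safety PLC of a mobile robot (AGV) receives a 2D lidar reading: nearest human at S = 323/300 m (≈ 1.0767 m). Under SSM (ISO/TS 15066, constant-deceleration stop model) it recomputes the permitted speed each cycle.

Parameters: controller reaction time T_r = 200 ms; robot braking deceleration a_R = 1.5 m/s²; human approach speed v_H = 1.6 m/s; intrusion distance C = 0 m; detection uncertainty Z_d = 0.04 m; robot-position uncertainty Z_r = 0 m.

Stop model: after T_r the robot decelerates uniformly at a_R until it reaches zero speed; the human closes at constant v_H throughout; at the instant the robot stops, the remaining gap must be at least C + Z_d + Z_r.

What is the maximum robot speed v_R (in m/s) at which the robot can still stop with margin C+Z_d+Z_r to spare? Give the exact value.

v_R_max = 1/2 m/s = 0.5000 m/s

at the boundary: (1/3)·v² + (19/15)·v + (-43/60) = 0
  disc = (19/15)² − 4·(1/3)·(-43/60) = 64/25 ; √disc = 8/5
  v_R = (−(19/15) + 8/5) / (2·(1/3)) = 1/2 m/s
check:
braking lasts T_s = (1/2)/(3/2) = 0.3333 s
robot covers v_R·T_r = 0.5000·0.2000 = 0.1000 m before braking
robot under decel: 0.5000²/(2·1.5000) = 0.0833 m
human closes 1.6000·0.5333 = 0.8533 m
C+Z_d+Z_r = 0.0000+0.0400+0.0000 = 0.0400 m
sum ≈ 0.1000+0.0833+0.8533+0.0400 ≈ 1.0767 m = S ✓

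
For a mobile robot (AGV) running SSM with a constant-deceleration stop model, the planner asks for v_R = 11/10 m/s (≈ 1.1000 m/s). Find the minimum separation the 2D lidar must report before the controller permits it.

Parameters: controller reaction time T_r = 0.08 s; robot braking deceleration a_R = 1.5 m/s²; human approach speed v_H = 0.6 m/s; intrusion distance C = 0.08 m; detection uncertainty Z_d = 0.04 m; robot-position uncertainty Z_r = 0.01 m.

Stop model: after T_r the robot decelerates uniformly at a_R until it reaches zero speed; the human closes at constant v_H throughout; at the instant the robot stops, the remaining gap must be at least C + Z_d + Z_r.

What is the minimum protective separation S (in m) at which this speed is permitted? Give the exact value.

S_min = 416/375 m = 1.1093 m

T_s = v_R/a_R = (11/10)/(3/2) = 0.7333 s
robot in T_r: 1.1000·0.0800 = 0.0880 m
robot under decel: 1.1000²/(2·1.5000) = 0.4033 m
person approaches 0.6000·(0.0800+0.7333) = 0.4880 m
residual clearance needed = 0.0800+0.0400+0.0100 = 0.1300 m
S_min ≈ 0.0880+0.4033+0.4880+0.1300  ⇒  S_min = 416/375 m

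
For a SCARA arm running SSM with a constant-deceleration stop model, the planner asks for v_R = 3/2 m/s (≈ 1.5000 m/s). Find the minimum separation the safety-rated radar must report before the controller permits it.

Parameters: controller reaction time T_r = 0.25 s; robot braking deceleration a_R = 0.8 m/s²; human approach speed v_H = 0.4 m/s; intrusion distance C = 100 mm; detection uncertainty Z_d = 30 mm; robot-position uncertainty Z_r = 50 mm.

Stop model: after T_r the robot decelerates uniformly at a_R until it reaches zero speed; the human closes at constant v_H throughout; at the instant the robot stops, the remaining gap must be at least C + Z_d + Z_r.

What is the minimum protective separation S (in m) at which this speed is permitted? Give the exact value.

T_s = v_R/a_R = (3/2)/(4/5) = 1.8750 s
robot covers v_R·T_r = 1.5000·0.2500 = 0.3750 m before braking
braking distance = 1.5000²/(2·0.8000) = 1.4062 m
human over T_r+T_s: 0.4000·(0.2500+1.8750) = 0.8500 m
C+Z_d+Z_r = 0.1000+0.0300+0.0500 = 0.1800 m
S_min ≈ 0.3750+1.4062+0.8500+0.1800  ⇒  S_min = 2249/800 m

S_min = 2249/800 m = 2.8112 m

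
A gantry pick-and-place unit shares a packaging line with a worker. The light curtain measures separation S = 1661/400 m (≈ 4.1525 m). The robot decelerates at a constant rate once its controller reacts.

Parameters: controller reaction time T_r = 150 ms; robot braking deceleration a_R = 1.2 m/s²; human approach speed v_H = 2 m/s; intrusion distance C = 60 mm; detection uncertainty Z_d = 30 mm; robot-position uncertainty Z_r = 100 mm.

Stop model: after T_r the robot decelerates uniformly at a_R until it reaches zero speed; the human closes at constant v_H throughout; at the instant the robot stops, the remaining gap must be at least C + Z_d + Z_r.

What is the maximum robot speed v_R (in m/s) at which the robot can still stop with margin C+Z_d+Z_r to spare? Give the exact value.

quadratic (5/12)·v² + (109/60)·v + (-293/80) = 0
  disc = (109/60)² − 4·(5/12)·(-293/80) = 2116/225 ; √disc = 46/15
  v_R = (−(109/60) + 46/15) / (2·(5/12)) = 3/2 m/s
check:
braking lasts T_s = (3/2)/(6/5) = 1.2500 s
robot covers v_R·T_r = 1.5000·0.1500 = 0.2250 m before braking
braking distance = 1.5000²/(2·1.2000) = 0.9375 m
human over T_r+T_s: 2.0000·(0.1500+1.2500) = 2.8000 m
residual clearance needed = 0.0600+0.0300+0.1000 = 0.1900 m
sum ≈ 0.2250+0.9375+2.8000+0.1900 ≈ 4.1525 m = S ✓

v_R_max = 3/2 m/s = 1.5000 m/s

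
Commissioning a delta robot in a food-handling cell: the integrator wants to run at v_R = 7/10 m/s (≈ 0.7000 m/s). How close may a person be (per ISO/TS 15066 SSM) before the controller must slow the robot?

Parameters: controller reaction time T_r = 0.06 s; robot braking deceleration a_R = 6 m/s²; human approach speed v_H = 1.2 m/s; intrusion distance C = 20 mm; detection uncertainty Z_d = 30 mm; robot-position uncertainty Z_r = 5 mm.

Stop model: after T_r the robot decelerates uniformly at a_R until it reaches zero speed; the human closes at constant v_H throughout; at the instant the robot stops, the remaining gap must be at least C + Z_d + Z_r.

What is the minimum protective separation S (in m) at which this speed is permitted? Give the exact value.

T_s = v_R/a_R = (7/10)/6 = 0.1167 s
reaction-phase robot travel = 0.7000·0.0600 = 0.0420 m
robot covers 0.7000·0.1167 − ½·6.0000·0.1167² = 0.0408 m while stopping
person approaches 1.2000·(0.0600+0.1167) = 0.2120 m
margins: 0.0200+0.0300+0.0050 = 0.0550 m
S_min ≈ 0.0420+0.0408+0.2120+0.0550  ⇒  S_min = 2099/6000 m

S_min = 2099/6000 m = 0.3498 m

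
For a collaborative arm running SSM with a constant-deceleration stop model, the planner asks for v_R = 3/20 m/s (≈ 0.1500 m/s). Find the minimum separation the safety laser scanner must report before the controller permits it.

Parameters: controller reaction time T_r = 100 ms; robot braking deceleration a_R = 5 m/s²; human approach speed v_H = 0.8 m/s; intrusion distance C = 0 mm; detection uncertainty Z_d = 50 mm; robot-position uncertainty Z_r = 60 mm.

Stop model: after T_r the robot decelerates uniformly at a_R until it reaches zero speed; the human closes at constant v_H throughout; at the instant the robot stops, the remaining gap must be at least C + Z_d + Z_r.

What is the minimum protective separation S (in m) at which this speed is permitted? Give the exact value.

S_min = 37/160 m = 0.2313 m

braking lasts T_s = (3/20)/5 = 0.0300 s
robot in T_r: 0.1500·0.1000 = 0.0150 m
robot covers 0.1500·0.0300 − ½·5.0000·0.0300² = 0.0022 m while stopping
person approaches 0.8000·(0.1000+0.0300) = 0.1040 m
C+Z_d+Z_r = 0.0000+0.0500+0.0600 = 0.1100 m
S_min ≈ 0.0150+0.0022+0.1040+0.1100  ⇒  S_min = 37/160 m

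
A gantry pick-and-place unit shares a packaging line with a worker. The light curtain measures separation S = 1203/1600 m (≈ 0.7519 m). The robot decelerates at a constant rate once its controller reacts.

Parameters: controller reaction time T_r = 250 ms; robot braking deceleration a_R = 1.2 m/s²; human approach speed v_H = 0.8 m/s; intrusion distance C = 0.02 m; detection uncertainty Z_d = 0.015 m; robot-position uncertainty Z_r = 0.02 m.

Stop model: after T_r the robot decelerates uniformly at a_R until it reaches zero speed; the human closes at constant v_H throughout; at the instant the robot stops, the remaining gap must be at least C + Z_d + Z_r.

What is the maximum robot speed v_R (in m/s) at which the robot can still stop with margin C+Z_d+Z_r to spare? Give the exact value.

at the boundary: (5/12)·v² + (11/12)·v + (-159/320) = 0
  disc = (11/12)² − 4·(5/12)·(-159/320) = 961/576 ; √disc = 31/24
  v_R = (−(11/12) + 31/24) / (2·(5/12)) = 9/20 m/s
check:
stop time T_s = (9/20)/(6/5) = 0.3750 s
robot covers v_R·T_r = 0.4500·0.2500 = 0.1125 m before braking
braking distance = 0.4500²/(2·1.2000) = 0.0844 m
human closes 0.8000·0.6250 = 0.5000 m
residual clearance needed = 0.0200+0.0150+0.0200 = 0.0550 m
sum ≈ 0.1125+0.0844+0.5000+0.0550 ≈ 0.7519 m = S ✓

v_R_max = 9/20 m/s = 0.4500 m/s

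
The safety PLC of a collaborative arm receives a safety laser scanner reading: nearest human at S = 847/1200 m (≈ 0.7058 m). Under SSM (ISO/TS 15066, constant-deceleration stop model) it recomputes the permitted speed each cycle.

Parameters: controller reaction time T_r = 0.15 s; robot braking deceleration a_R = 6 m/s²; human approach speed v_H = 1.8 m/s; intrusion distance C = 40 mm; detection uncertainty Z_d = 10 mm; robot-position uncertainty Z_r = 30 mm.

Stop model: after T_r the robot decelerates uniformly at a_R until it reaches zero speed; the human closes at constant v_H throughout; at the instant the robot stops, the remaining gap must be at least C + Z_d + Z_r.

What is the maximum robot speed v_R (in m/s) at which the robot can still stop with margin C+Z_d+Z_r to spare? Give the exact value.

quadratic (1/12)·v² + (9/20)·v + (-427/1200) = 0
  disc = (9/20)² − 4·(1/12)·(-427/1200) = 289/900 ; √disc = 17/30
  v_R = (−(9/20) + 17/30) / (2·(1/12)) = 7/10 m/s
check:
braking lasts T_s = (7/10)/6 = 0.1167 s
robot in T_r: 0.7000·0.1500 = 0.1050 m
robot under decel: 0.7000²/(2·6.0000) = 0.0408 m
human closes 1.8000·0.2667 = 0.4800 m
residual clearance needed = 0.0400+0.0100+0.0300 = 0.0800 m
sum ≈ 0.1050+0.0408+0.4800+0.0800 ≈ 0.7058 m = S ✓

v_R_max = 7/10 m/s = 0.7000 m/s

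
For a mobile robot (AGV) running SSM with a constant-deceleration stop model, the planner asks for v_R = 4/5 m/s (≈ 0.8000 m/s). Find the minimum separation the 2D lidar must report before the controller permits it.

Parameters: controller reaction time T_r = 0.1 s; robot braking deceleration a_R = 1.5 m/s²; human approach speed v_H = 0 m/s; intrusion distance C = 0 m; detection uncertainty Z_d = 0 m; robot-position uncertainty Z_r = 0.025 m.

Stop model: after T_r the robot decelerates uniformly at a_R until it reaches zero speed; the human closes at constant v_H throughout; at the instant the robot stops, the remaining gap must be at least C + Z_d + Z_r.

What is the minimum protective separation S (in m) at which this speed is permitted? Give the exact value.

braking lasts T_s = (4/5)/(3/2) = 0.5333 s
reaction-phase robot travel = 0.8000·0.1000 = 0.0800 m
robot covers 0.8000·0.5333 − ½·1.5000·0.5333² = 0.2133 m while stopping
person approaches 0.0000·(0.1000+0.5333) = 0.0000 m
residual clearance needed = 0.0000+0.0000+0.0250 = 0.0250 m
S_min ≈ 0.0800+0.2133+0.0000+0.0250  ⇒  S_min = 191/600 m

S_min = 191/600 m = 0.3183 m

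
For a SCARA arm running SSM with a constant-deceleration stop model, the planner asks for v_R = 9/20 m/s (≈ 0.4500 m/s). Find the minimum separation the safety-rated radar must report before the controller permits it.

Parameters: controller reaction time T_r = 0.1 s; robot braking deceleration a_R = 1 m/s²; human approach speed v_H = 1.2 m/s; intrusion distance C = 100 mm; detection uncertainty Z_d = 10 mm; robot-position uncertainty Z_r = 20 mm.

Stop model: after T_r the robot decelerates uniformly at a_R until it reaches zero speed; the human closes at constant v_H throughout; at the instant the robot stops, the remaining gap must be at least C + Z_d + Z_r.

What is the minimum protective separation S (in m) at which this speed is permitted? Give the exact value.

braking lasts T_s = (9/20)/1 = 0.4500 s
robot covers v_R·T_r = 0.4500·0.1000 = 0.0450 m before braking
robot covers 0.4500·0.4500 − ½·1.0000·0.4500² = 0.1013 m while stopping
human over T_r+T_s: 1.2000·(0.1000+0.4500) = 0.6600 m
margins: 0.1000+0.0100+0.0200 = 0.1300 m
S_min ≈ 0.0450+0.1013+0.6600+0.1300  ⇒  S_min = 749/800 m

S_min = 749/800 m = 0.9363 m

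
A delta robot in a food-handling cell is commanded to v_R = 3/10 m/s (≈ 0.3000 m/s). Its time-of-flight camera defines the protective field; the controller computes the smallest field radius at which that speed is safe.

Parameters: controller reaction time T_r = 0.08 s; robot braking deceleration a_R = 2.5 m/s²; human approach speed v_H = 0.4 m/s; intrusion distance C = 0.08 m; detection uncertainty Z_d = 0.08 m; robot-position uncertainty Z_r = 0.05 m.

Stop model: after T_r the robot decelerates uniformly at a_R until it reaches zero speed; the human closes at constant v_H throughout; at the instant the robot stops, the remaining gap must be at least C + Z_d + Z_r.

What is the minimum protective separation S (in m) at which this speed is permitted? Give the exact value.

T_s = v_R/a_R = (3/10)/(5/2) = 0.1200 s
reaction-phase robot travel = 0.3000·0.0800 = 0.0240 m
robot covers 0.3000·0.1200 − ½·2.5000·0.1200² = 0.0180 m while stopping
human over T_r+T_s: 0.4000·(0.0800+0.1200) = 0.0800 m
margins: 0.0800+0.0800+0.0500 = 0.2100 m
S_min ≈ 0.0240+0.0180+0.0800+0.2100  ⇒  S_min = 83/250 m

S_min = 83/250 m = 0.3320 m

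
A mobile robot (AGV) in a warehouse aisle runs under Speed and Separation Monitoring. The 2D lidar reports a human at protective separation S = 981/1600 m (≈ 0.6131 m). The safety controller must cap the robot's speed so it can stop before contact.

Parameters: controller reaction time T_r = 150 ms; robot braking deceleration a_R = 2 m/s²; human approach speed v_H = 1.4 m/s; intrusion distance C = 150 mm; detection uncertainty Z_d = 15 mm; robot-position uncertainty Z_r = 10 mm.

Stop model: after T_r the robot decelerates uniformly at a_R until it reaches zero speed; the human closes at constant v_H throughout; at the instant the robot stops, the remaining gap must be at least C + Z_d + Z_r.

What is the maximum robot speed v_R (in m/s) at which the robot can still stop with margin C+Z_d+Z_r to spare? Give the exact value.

v_R_max = 1/4 m/s = 0.2500 m/s

quadratic (1/4)·v² + (17/20)·v + (-73/320) = 0
  disc = (17/20)² − 4·(1/4)·(-73/320) = 1521/1600 ; √disc = 39/40
  v_R = (−(17/20) + 39/40) / (2·(1/4)) = 1/4 m/s
check:
braking lasts T_s = (1/4)/2 = 0.1250 s
robot covers v_R·T_r = 0.2500·0.1500 = 0.0375 m before braking
robot covers 0.2500·0.1250 − ½·2.0000·0.1250² = 0.0156 m while stopping
person approaches 1.4000·(0.1500+0.1250) = 0.3850 m
residual clearance needed = 0.1500+0.0150+0.0100 = 0.1750 m
sum ≈ 0.0375+0.0156+0.3850+0.1750 ≈ 0.6131 m = S ✓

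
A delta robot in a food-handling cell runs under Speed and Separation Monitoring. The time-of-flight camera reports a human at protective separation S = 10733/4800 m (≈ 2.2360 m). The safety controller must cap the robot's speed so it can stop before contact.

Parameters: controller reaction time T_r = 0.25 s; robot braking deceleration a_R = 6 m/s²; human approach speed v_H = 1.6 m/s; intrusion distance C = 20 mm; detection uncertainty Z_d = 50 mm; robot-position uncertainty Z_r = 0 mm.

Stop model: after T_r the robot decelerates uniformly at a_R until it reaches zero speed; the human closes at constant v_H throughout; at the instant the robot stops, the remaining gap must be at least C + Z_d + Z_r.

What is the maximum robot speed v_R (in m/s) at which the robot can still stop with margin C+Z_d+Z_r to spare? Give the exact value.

at the boundary: (1/12)·v² + (31/60)·v + (-8477/4800) = 0
  disc = (31/60)² − 4·(1/12)·(-8477/4800) = 1369/1600 ; √disc = 37/40
  v_R = (−(31/60) + 37/40) / (2·(1/12)) = 49/20 m/s
check:
T_s = v_R/a_R = (49/20)/6 = 0.4083 s
robot in T_r: 2.4500·0.2500 = 0.6125 m
robot covers 2.4500·0.4083 − ½·6.0000·0.4083² = 0.5002 m while stopping
person approaches 1.6000·(0.2500+0.4083) = 1.0533 m
C+Z_d+Z_r = 0.0200+0.0500+0.0000 = 0.0700 m
sum ≈ 0.6125+0.5002+1.0533+0.0700 ≈ 2.2360 m = S ✓

v_R_max = 49/20 m/s = 2.4500 m/s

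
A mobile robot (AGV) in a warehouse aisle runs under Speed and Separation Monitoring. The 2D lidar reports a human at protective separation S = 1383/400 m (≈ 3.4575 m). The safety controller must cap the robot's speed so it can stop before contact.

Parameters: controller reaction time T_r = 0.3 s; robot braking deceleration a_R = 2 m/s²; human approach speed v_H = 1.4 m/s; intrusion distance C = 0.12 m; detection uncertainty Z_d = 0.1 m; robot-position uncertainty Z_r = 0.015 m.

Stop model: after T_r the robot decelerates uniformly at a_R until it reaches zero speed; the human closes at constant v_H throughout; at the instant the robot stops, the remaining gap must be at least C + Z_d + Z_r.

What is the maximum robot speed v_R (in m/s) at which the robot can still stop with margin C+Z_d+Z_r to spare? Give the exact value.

v_R_max = 19/10 m/s = 1.9000 m/s

quadratic (1/4)·v² + (1)·v + (-1121/400) = 0
  disc = (1)² − 4·(1/4)·(-1121/400) = 1521/400 ; √disc = 39/20
  v_R = (−(1) + 39/20) / (2·(1/4)) = 19/10 m/s
check:
braking lasts T_s = (19/10)/2 = 0.9500 s
robot covers v_R·T_r = 1.9000·0.3000 = 0.5700 m before braking
robot covers 1.9000·0.9500 − ½·2.0000·0.9500² = 0.9025 m while stopping
human over T_r+T_s: 1.4000·(0.3000+0.9500) = 1.7500 m
margins: 0.1200+0.1000+0.0150 = 0.2350 m
sum ≈ 0.5700+0.9025+1.7500+0.2350 ≈ 3.4575 m = S ✓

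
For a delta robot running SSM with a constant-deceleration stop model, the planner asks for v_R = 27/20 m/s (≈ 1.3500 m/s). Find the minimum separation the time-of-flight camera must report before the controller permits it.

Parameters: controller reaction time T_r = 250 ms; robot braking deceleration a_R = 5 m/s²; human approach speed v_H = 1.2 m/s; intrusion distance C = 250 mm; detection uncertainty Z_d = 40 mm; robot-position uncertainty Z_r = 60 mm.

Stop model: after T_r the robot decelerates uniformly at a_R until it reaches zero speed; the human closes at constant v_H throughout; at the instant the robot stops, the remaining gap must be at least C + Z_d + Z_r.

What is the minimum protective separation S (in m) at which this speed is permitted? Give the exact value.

stop time T_s = (27/20)/5 = 0.2700 s
reaction-phase robot travel = 1.3500·0.2500 = 0.3375 m
robot covers 1.3500·0.2700 − ½·5.0000·0.2700² = 0.1822 m while stopping
person approaches 1.2000·(0.2500+0.2700) = 0.6240 m
C+Z_d+Z_r = 0.2500+0.0400+0.0600 = 0.3500 m
S_min ≈ 0.3375+0.1822+0.6240+0.3500  ⇒  S_min = 239/160 m

S_min = 239/160 m = 1.4937 m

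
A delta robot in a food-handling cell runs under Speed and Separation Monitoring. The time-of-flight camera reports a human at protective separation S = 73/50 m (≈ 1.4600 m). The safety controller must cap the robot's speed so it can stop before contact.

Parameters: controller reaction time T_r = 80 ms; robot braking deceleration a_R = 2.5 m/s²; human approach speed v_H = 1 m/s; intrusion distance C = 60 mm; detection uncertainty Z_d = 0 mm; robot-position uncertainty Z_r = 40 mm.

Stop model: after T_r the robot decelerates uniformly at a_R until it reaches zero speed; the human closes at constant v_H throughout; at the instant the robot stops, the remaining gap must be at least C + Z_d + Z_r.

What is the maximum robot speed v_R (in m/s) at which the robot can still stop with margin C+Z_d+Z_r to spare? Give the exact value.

at the boundary: (1/5)·v² + (12/25)·v + (-32/25) = 0
  disc = (12/25)² − 4·(1/5)·(-32/25) = 784/625 ; √disc = 28/25
  v_R = (−(12/25) + 28/25) / (2·(1/5)) = 8/5 m/s
check:
braking lasts T_s = (8/5)/(5/2) = 0.6400 s
reaction-phase robot travel = 1.6000·0.0800 = 0.1280 m
robot under decel: 1.6000²/(2·2.5000) = 0.5120 m
human closes 1.0000·0.7200 = 0.7200 m
residual clearance needed = 0.0600+0.0000+0.0400 = 0.1000 m
sum ≈ 0.1280+0.5120+0.7200+0.1000 ≈ 1.4600 m = S ✓

v_R_max = 8/5 m/s = 1.6000 m/s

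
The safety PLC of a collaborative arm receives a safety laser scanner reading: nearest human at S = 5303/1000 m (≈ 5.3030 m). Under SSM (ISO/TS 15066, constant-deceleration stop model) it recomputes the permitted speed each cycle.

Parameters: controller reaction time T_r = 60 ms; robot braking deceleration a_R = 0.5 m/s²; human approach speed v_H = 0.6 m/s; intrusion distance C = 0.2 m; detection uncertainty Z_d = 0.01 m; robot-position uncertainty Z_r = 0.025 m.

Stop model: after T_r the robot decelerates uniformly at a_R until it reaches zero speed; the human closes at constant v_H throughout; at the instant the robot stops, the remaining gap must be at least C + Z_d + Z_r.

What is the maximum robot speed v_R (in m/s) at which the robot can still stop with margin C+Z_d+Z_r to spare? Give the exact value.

quadratic (1)·v² + (63/50)·v + (-629/125) = 0
  disc = (63/50)² − 4·(1)·(-629/125) = 54289/2500 ; √disc = 233/50
  v_R = (−(63/50) + 233/50) / (2·(1)) = 17/10 m/s
check:
T_s = v_R/a_R = (17/10)/(1/2) = 3.4000 s
robot in T_r: 1.7000·0.0600 = 0.1020 m
robot covers 1.7000·3.4000 − ½·0.5000·3.4000² = 2.8900 m while stopping
human closes 0.6000·3.4600 = 2.0760 m
C+Z_d+Z_r = 0.2000+0.0100+0.0250 = 0.2350 m
sum ≈ 0.1020+2.8900+2.0760+0.2350 ≈ 5.3030 m = S ✓

v_R_max = 17/10 m/s = 1.7000 m/s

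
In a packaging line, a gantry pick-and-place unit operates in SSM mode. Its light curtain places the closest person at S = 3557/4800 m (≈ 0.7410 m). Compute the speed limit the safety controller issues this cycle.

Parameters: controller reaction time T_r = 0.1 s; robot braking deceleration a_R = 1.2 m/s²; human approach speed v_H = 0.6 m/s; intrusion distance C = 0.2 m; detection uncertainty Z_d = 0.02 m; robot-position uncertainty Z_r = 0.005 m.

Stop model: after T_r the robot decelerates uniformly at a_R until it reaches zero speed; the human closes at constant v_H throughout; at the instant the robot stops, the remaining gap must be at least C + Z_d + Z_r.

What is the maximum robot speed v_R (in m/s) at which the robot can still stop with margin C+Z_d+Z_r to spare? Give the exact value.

quadratic (5/12)·v² + (3/5)·v + (-2189/4800) = 0
  disc = (3/5)² − 4·(5/12)·(-2189/4800) = 16129/14400 ; √disc = 127/120
  v_R = (−(3/5) + 127/120) / (2·(5/12)) = 11/20 m/s
check:
T_s = v_R/a_R = (11/20)/(6/5) = 0.4583 s
reaction-phase robot travel = 0.5500·0.1000 = 0.0550 m
robot under decel: 0.5500²/(2·1.2000) = 0.1260 m
person approaches 0.6000·(0.1000+0.4583) = 0.3350 m
C+Z_d+Z_r = 0.2000+0.0200+0.0050 = 0.2250 m
sum ≈ 0.0550+0.1260+0.3350+0.2250 ≈ 0.7410 m = S ✓

v_R_max = 11/20 m/s = 0.5500 m/s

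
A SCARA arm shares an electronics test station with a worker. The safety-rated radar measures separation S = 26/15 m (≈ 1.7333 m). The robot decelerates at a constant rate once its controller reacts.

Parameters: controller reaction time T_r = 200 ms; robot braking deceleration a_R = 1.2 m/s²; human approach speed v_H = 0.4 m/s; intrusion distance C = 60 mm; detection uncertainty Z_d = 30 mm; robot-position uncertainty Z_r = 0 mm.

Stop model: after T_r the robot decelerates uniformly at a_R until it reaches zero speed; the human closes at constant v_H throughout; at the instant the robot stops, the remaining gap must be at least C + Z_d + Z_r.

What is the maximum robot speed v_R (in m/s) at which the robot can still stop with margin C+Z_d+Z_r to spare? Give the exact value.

at the boundary: (5/12)·v² + (8/15)·v + (-469/300) = 0
  disc = (8/15)² − 4·(5/12)·(-469/300) = 289/100 ; √disc = 17/10
  v_R = (−(8/15) + 17/10) / (2·(5/12)) = 7/5 m/s
check:
braking lasts T_s = (7/5)/(6/5) = 1.1667 s
robot covers v_R·T_r = 1.4000·0.2000 = 0.2800 m before braking
braking distance = 1.4000²/(2·1.2000) = 0.8167 m
person approaches 0.4000·(0.2000+1.1667) = 0.5467 m
margins: 0.0600+0.0300+0.0000 = 0.0900 m
sum ≈ 0.2800+0.8167+0.5467+0.0900 ≈ 1.7333 m = S ✓

v_R_max = 7/5 m/s = 1.4000 m/s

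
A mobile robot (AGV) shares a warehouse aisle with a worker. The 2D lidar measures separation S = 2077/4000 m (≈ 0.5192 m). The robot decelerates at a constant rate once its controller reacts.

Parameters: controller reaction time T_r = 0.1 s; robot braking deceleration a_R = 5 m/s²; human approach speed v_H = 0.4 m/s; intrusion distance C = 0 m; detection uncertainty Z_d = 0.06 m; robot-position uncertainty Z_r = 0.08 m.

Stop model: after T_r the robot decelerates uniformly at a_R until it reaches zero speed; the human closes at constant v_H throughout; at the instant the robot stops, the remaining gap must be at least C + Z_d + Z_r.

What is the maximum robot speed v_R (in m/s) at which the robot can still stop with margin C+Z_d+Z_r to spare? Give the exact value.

v_R_max = 23/20 m/s = 1.1500 m/s

collect terms ⇒ (1/10)·v_R² + (9/50)·v_R + (-1357/4000) = 0
  disc = (9/50)² − 4·(1/10)·(-1357/4000) = 1681/10000 ; √disc = 41/100
  v_R = (−(9/50) + 41/100) / (2·(1/10)) = 23/20 m/s
check:
T_s = v_R/a_R = (23/20)/5 = 0.2300 s
reaction-phase robot travel = 1.1500·0.1000 = 0.1150 m
robot covers 1.1500·0.2300 − ½·5.0000·0.2300² = 0.1323 m while stopping
person approaches 0.4000·(0.1000+0.2300) = 0.1320 m
margins: 0.0000+0.0600+0.0800 = 0.1400 m
sum ≈ 0.1150+0.1323+0.1320+0.1400 ≈ 0.5192 m = S ✓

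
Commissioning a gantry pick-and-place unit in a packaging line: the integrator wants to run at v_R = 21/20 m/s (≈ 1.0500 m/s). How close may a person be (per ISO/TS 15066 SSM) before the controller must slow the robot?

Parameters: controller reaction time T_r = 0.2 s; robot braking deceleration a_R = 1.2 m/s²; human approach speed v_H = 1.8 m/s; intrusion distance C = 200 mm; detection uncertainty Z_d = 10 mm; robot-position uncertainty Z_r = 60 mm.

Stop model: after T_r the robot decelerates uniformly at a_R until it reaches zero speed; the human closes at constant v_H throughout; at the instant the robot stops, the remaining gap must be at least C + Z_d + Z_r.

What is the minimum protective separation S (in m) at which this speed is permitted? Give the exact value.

S_min = 4599/1600 m = 2.8744 m

stop time T_s = (21/20)/(6/5) = 0.8750 s
robot in T_r: 1.0500·0.2000 = 0.2100 m
robot under decel: 1.0500²/(2·1.2000) = 0.4594 m
person approaches 1.8000·(0.2000+0.8750) = 1.9350 m
margins: 0.2000+0.0100+0.0600 = 0.2700 m
S_min ≈ 0.2100+0.4594+1.9350+0.2700  ⇒  S_min = 4599/1600 m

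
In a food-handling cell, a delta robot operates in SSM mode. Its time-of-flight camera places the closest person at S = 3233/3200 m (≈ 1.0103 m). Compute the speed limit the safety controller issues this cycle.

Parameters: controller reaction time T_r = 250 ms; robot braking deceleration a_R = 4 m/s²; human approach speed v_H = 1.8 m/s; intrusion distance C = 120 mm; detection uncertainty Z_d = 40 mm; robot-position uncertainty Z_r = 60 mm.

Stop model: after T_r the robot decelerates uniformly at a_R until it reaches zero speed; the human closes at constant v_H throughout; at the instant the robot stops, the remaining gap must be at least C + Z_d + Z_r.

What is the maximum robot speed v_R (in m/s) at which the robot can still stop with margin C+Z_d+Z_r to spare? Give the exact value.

v_R_max = 9/20 m/s = 0.4500 m/s

quadratic (1/8)·v² + (7/10)·v + (-1089/3200) = 0
  disc = (7/10)² − 4·(1/8)·(-1089/3200) = 169/256 ; √disc = 13/16
  v_R = (−(7/10) + 13/16) / (2·(1/8)) = 9/20 m/s
check:
T_s = v_R/a_R = (9/20)/4 = 0.1125 s
robot covers v_R·T_r = 0.4500·0.2500 = 0.1125 m before braking
robot covers 0.4500·0.1125 − ½·4.0000·0.1125² = 0.0253 m while stopping
human over T_r+T_s: 1.8000·(0.2500+0.1125) = 0.6525 m
margins: 0.1200+0.0400+0.0600 = 0.2200 m
sum ≈ 0.1125+0.0253+0.6525+0.2200 ≈ 1.0103 m = S ✓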